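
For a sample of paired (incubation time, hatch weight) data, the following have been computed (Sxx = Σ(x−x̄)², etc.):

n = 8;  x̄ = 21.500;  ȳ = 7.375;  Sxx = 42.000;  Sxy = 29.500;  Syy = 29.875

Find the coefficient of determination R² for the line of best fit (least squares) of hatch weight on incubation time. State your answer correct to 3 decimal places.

0.694

R² = Sxy²/(Sxx·Syy) = (29.5)²/(42·29.875) = 0.693564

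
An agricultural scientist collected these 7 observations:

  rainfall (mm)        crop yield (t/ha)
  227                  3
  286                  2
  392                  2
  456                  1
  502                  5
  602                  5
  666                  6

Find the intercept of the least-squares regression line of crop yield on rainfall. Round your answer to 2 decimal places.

n = 7, Σx = 3131, Σy = 24, Σxy = 12009, Σx² = 1552889
Sxx = Σx² − (Σx)²/n = 1552889 − 1400451.571429 = 152437.428571
Sxy = Σxy − (Σx)(Σy)/n = 12009 − 10734.857143 = 1274.142857
b = Sxy/Sxx = 1274.142857/152437.428571 = 0.008358
a = ȳ − b·x̄ = 3.428571 − 0.008358·447.285714 = -0.310050

-0.31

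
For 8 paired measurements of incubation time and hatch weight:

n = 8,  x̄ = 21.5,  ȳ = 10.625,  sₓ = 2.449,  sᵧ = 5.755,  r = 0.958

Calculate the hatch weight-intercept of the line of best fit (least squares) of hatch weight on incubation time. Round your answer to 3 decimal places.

b = r · sᵧ/sₓ = 0.958 · 5.755/2.449 = 2.251241
a = ȳ − b·x̄ = 10.625 − 2.251241·21.5 = -37.776688

-37.777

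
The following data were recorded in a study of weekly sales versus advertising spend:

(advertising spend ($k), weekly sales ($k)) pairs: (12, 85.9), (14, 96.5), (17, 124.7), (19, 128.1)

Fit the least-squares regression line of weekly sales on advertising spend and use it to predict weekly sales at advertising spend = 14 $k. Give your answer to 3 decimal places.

98.972

n = 4, Σx = 62, Σy = 435.2, Σxy = 6935.6, Σx² = 990
Sxx = Σx² − (Σx)²/n = 990 − 961 = 29
Sxy = Σxy − (Σx)(Σy)/n = 6935.6 − 6745.6 = 190
b = Sxy/Sxx = 190/29 = 6.551724
a = ȳ − b·x̄ = 108.8 − 6.551724·15.5 = 7.248276
ŷ(14) = a + b·14 = 7.248276 + 6.551724·14 = 98.972414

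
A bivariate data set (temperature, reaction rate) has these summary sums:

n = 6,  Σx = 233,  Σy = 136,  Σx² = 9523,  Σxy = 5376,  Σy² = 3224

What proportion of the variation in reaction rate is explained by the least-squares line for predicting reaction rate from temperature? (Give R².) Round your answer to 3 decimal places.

Sxx = Σx² − (Σx)²/n = 9523 − 9048.166667 = 474.833333
Sxy = Σxy − (Σx)(Σy)/n = 5376 − 5281.333333 = 94.666667
Syy = Σy² − (Σy)²/n = 3224 − 3082.666667 = 141.333333
R² = Sxy²/(Sxx·Syy) = (94.666667)²/(474.833333·141.333333) = 0.133539

0.134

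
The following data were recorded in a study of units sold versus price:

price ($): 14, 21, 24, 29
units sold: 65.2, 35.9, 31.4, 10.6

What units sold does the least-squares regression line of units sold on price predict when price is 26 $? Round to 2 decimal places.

21.52

n = 4, Σx = 88, Σy = 143.1, Σxy = 2727.7, Σx² = 2054
Sxx = Σx² − (Σx)²/n = 2054 − 1936 = 118
Sxy = Σxy − (Σx)(Σy)/n = 2727.7 − 3148.2 = -420.5
b = Sxy/Sxx = -420.5/118 = -3.563559
a = ȳ − b·x̄ = 35.775 − (-3.563559)·22 = 114.173305
ŷ(26) = a + b·26 = 114.173305 + (-3.563559)·26 = 21.520763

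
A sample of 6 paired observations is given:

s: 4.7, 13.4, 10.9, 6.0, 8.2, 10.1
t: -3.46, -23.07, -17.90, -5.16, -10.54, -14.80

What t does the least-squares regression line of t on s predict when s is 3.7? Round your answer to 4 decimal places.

n = 6, Σx = 53.3, Σy = -74.93, Σxy = -787.378, Σx² = 525.71
Sxx = Σx² − (Σx)²/n = 525.71 − 473.481667 = 52.228333
Sxy = Σxy − (Σx)(Σy)/n = -787.378 − (-665.628167) = -121.749833
b = Sxy/Sxx = -121.749833/52.228333 = -2.331107
a = ȳ − b·x̄ = -12.488333 − (-2.331107)·8.883333 = 8.219667
ŷ(3.7) = a + b·3.7 = 8.219667 + (-2.331107)·3.7 = -0.405429

-0.4054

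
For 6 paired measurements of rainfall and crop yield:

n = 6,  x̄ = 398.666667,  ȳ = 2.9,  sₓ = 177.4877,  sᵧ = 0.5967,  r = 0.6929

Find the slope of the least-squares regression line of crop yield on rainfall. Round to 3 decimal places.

b = r · sᵧ/sₓ = 0.6929 · 0.5967/177.4877 = 0.002329

0.002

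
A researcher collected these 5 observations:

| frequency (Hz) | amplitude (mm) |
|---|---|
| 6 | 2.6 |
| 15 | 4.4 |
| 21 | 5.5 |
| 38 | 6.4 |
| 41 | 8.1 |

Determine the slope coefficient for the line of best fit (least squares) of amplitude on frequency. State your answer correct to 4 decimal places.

n = 5, Σx = 121, Σy = 27, Σxy = 772.4, Σx² = 3827
Sxx = Σx² − (Σx)²/n = 3827 − 2928.2 = 898.8
Sxy = Σxy − (Σx)(Σy)/n = 772.4 − 653.4 = 119
b = Sxy/Sxx = 119/898.8 = 0.132399

0.1324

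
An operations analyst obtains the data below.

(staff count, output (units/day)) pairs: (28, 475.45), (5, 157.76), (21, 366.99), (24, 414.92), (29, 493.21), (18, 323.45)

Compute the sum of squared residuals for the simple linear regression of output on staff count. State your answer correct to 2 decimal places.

245.99

n = 6, Σx = 125, Σy = 2231.78, Σxy = 51891.46, Σx² = 2991, Σy² = 905657.1932
Sxx = Σx² − (Σx)²/n = 2991 − 2604.166667 = 386.833333
Sxy = Σxy − (Σx)(Σy)/n = 51891.46 − 46495.416667 = 5396.043333
Syy = Σy² − (Σy)²/n = 905657.1932 − 830140.328067 = 75516.865133
b = Sxy/Sxx = 5396.043333/386.833333 = 13.949272
SSE = Syy − b·Sxy = 75516.865133 − 13.949272·5396.043333 = 245.989678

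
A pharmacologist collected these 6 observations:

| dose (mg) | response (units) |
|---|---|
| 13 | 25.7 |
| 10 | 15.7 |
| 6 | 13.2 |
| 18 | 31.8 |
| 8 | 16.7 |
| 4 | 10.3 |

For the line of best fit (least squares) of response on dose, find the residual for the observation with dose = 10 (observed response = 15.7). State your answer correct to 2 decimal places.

n = 6, Σx = 59, Σy = 113.4, Σxy = 1317.5, Σx² = 709
Sxx = Σx² − (Σx)²/n = 709 − 580.166667 = 128.833333
Sxy = Σxy − (Σx)(Σy)/n = 1317.5 − 1115.1 = 202.4
b = Sxy/Sxx = 202.4/128.833333 = 1.571022
a = ȳ − b·x̄ = 18.9 − 1.571022·9.833333 = 3.451617
ŷ(10) = 3.451617 + 1.571022·10 = 19.161837
residual = y − ŷ = 15.7 − 19.161837 = -3.461837

-3.46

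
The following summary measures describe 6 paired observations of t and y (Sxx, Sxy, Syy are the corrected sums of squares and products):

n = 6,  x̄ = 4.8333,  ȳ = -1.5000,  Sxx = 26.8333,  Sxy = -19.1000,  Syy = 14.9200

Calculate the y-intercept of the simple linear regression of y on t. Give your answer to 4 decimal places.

b = Sxy/Sxx = -19.1/26.8333 = -0.711802
a = ȳ − b·x̄ = -1.5 − (-0.711802)·4.8333 = 1.940353

1.9404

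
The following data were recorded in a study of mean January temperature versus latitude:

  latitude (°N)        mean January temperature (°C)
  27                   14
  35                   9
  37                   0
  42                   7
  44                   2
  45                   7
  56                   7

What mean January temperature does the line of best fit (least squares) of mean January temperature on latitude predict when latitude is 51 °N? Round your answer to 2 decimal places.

n = 7, Σx = 286, Σy = 46, Σxy = 1782, Σx² = 12184
Sxx = Σx² − (Σx)²/n = 12184 − 11685.142857 = 498.857143
Sxy = Σxy − (Σx)(Σy)/n = 1782 − 1879.428571 = -97.428571
b = Sxy/Sxx = -97.428571/498.857143 = -0.195304
a = ȳ − b·x̄ = 6.571429 − (-0.195304)·40.857143 = 14.550974
ŷ(51) = a + b·51 = 14.550974 + (-0.195304)·51 = 4.590493

4.59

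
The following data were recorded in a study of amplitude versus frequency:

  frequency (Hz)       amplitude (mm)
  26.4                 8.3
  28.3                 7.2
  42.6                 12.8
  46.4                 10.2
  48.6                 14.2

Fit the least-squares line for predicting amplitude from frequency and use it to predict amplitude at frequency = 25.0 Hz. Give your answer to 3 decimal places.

n = 5, Σx = 192.3, Σy = 52.7, Σxy = 2131.56, Σx² = 7827.53
Sxx = Σx² − (Σx)²/n = 7827.53 − 7395.858 = 431.672
Sxy = Σxy − (Σx)(Σy)/n = 2131.56 − 2026.842 = 104.718
b = Sxy/Sxx = 104.718/431.672 = 0.242587
a = ȳ − b·x̄ = 10.54 − 0.242587·38.46 = 1.210105
ŷ(25.0) = a + b·25.0 = 1.210105 + 0.242587·25 = 7.274779

7.275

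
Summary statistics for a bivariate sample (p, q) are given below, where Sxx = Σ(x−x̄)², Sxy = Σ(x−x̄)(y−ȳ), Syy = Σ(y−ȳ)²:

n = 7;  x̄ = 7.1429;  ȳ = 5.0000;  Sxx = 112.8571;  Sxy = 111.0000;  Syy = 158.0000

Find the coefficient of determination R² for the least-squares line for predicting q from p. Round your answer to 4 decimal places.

0.6910

R² = Sxy²/(Sxx·Syy) = (111)²/(112.8571·158) = 0.690971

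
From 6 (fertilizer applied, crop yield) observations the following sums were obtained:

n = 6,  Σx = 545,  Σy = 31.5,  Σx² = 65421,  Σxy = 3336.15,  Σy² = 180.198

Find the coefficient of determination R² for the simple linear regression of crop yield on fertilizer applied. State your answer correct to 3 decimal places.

Sxx = Σx² − (Σx)²/n = 65421 − 49504.166667 = 15916.833333
Sxy = Σxy − (Σx)(Σy)/n = 3336.15 − 2861.25 = 474.9
Syy = Σy² − (Σy)²/n = 180.198 − 165.375 = 14.823
R² = Sxy²/(Sxx·Syy) = (474.9)²/(15916.833333·14.823) = 0.955898

0.956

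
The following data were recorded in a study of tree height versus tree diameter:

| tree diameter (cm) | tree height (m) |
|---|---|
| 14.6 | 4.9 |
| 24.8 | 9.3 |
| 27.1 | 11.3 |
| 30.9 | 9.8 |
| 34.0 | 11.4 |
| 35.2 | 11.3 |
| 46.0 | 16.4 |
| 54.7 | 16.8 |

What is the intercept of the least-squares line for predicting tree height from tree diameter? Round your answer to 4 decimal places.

n = 8, Σx = 267.3, Σy = 91.2, Σxy = 3369.95, Σx² = 10020.55
Sxx = Σx² − (Σx)²/n = 10020.55 − 8931.16125 = 1089.38875
Sxy = Σxy − (Σx)(Σy)/n = 3369.95 − 3047.22 = 322.73
b = Sxy/Sxx = 322.73/1089.38875 = 0.296249
a = ȳ − b·x̄ = 11.4 − 0.296249·33.4125 = 1.501590

1.5016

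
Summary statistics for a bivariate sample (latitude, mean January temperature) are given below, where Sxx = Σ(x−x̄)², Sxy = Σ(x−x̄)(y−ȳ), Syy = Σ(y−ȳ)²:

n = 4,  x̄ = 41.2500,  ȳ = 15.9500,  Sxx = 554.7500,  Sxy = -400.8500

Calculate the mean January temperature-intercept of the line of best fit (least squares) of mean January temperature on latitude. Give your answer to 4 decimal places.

45.7563

b = Sxy/Sxx = -400.85/554.75 = -0.722578
a = ȳ − b·x̄ = 15.95 − (-0.722578)·41.25 = 45.756332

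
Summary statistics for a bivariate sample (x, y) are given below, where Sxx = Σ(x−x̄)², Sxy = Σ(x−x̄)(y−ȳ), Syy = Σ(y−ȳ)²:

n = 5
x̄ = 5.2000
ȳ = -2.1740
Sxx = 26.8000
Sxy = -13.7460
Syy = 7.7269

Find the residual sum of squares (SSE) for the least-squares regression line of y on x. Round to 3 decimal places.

0.676

b = Sxy/Sxx = -13.746/26.8 = -0.512910
SSE = Syy − b·Sxy = 7.7269 − (-0.512910)·(-13.746) = 0.676433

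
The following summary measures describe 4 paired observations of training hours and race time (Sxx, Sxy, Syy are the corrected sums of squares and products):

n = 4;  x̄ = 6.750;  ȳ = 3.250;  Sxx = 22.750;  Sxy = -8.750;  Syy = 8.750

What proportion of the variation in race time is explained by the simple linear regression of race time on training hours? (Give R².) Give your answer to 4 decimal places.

0.3846

R² = Sxy²/(Sxx·Syy) = (-8.75)²/(22.75·8.75) = 0.384615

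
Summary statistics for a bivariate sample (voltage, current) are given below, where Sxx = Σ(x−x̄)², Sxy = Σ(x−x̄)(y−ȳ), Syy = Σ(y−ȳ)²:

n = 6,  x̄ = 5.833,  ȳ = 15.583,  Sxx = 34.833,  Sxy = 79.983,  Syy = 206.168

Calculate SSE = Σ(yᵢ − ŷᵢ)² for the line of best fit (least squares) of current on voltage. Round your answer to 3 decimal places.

22.512

b = Sxy/Sxx = 79.983/34.833 = 2.296185
SSE = Syy − b·Sxy = 206.168 − 2.296185·79.983 = 22.512263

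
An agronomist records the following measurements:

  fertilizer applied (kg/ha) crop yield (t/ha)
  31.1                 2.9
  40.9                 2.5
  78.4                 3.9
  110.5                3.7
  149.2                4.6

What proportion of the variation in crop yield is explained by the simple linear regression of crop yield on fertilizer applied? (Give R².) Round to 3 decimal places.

0.843

n = 5, Σx = 410.1, Σy = 17.6, Σxy = 1593.37, Σx² = 43257.47, Σy² = 64.72
Sxx = Σx² − (Σx)²/n = 43257.47 − 33636.402 = 9621.068
Sxy = Σxy − (Σx)(Σy)/n = 1593.37 − 1443.552 = 149.818
Syy = Σy² − (Σy)²/n = 64.72 − 61.952 = 2.768
R² = Sxy²/(Sxx·Syy) = (149.818)²/(9621.068·2.768) = 0.842827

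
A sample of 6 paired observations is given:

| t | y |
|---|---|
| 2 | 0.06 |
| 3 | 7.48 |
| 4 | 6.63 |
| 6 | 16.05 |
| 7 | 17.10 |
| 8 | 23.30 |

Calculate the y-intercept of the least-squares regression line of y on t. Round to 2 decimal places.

n = 6, Σx = 30, Σy = 70.62, Σxy = 451.48, Σx² = 178
Sxx = Σx² − (Σx)²/n = 178 − 150 = 28
Sxy = Σxy − (Σx)(Σy)/n = 451.48 − 353.1 = 98.38
b = Sxy/Sxx = 98.38/28 = 3.513571
a = ȳ − b·x̄ = 11.77 − 3.513571·5 = -5.797857

-5.80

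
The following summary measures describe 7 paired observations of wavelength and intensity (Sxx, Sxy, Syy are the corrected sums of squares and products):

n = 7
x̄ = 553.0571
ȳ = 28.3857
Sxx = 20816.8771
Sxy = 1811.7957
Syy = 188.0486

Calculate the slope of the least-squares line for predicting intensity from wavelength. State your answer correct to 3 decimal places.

b = Sxy/Sxx = 1811.7957/20816.8771 = 0.087035

0.087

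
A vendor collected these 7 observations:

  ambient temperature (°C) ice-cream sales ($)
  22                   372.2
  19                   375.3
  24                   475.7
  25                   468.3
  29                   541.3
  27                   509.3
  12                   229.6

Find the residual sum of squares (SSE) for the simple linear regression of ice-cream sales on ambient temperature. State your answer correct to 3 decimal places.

2653.315

n = 7, Σx = 158, Σy = 2971.7, Σxy = 70647.4, Σx² = 3760, Σy² = 1330086.65
Sxx = Σx² − (Σx)²/n = 3760 − 3566.285714 = 193.714286
Sxy = Σxy − (Σx)(Σy)/n = 70647.4 − 67075.514286 = 3571.885714
Syy = Σy² − (Σy)²/n = 1330086.65 − 1261571.555714 = 68515.094286
b = Sxy/Sxx = 3571.885714/193.714286 = 18.438938
SSE = Syy − b·Sxy = 68515.094286 − 18.438938·3571.885714 = 2653.314867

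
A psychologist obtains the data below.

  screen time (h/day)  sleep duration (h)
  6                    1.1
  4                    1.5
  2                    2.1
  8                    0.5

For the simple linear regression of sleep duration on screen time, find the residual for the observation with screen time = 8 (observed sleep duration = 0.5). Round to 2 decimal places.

n = 4, Σx = 20, Σy = 5.2, Σxy = 20.8, Σx² = 120
Sxx = Σx² − (Σx)²/n = 120 − 100 = 20
Sxy = Σxy − (Σx)(Σy)/n = 20.8 − 26 = -5.2
b = Sxy/Sxx = -5.2/20 = -0.26
a = ȳ − b·x̄ = 1.3 − (-0.26)·5 = 2.6
ŷ(8) = 2.6 + (-0.26)·8 = 0.52
residual = y − ŷ = 0.5 − 0.52 = -0.02

-0.02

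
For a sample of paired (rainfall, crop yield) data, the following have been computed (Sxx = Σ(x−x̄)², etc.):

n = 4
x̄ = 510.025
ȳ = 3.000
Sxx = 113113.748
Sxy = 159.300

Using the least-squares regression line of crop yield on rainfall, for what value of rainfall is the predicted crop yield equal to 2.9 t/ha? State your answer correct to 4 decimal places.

b = Sxy/Sxx = 159.3/113113.748 = 0.001408
a = ȳ − b·x̄ = 3 − 0.001408·510.025 = 2.281723
Set a + b·x = 2.9: x = (2.9 − 2.281723) / 0.001408 = 439.018253

439.0183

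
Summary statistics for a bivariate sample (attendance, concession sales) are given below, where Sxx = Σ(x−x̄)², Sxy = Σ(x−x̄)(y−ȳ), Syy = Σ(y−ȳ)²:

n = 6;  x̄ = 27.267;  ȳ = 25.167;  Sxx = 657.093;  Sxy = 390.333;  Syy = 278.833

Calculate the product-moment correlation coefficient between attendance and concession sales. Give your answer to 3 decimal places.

r = Sxy/√(Sxx·Syy) = 390.333/√(183219.212469) = 390.333/428.041134 = 0.911905

0.912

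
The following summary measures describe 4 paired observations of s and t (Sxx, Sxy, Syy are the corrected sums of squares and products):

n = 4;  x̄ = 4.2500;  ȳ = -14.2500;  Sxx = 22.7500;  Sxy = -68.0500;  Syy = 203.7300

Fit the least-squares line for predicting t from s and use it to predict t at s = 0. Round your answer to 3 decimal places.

-1.537

b = Sxy/Sxx = -68.05/22.75 = -2.991209
a = ȳ − b·x̄ = -14.25 − (-2.991209)·4.25 = -1.537363
ŷ(0) = a + b·0 = -1.537363 + (-2.991209)·0 = -1.537363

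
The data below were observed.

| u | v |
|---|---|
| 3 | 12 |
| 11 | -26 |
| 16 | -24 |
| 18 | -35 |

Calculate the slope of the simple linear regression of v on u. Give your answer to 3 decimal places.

-2.896

n = 4, Σx = 48, Σy = -73, Σxy = -1264, Σx² = 710
Sxx = Σx² − (Σx)²/n = 710 − 576 = 134
Sxy = Σxy − (Σx)(Σy)/n = -1264 − (-876) = -388
b = Sxy/Sxx = -388/134 = -2.895522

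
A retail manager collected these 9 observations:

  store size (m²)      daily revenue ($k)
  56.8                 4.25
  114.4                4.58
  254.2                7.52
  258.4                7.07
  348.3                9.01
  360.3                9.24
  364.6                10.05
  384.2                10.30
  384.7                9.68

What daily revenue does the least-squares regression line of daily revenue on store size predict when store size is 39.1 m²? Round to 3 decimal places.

n = 9, Σx = 2525.9, Σy = 71.7, Σxy = 22316.565, Σx² = 827367.67
Sxx = Σx² − (Σx)²/n = 827367.67 − 708907.867778 = 118459.802222
Sxy = Σxy − (Σx)(Σy)/n = 22316.565 − 20123.003333 = 2193.561667
b = Sxy/Sxx = 2193.561667/118459.802222 = 0.018517
a = ȳ − b·x̄ = 7.966667 − 0.018517·280.655556 = 2.769669
ŷ(39.1) = a + b·39.1 = 2.769669 + 0.018517·39.1 = 3.493698

3.494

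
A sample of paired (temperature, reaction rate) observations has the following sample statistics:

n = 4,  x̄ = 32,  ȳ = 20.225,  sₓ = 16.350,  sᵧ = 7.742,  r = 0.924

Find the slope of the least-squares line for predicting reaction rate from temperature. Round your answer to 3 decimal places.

0.438

b = r · sᵧ/sₓ = 0.924 · 7.742/16.35 = 0.437530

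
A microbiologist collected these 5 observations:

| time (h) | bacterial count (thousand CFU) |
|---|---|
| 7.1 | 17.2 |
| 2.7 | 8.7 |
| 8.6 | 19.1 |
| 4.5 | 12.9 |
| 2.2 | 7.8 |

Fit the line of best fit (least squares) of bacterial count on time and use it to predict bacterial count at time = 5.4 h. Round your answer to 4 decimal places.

n = 5, Σx = 25.1, Σy = 65.7, Σxy = 385.08, Σx² = 156.75
Sxx = Σx² − (Σx)²/n = 156.75 − 126.002 = 30.748
Sxy = Σxy − (Σx)(Σy)/n = 385.08 − 329.814 = 55.266
b = Sxy/Sxx = 55.266/30.748 = 1.797385
a = ȳ − b·x̄ = 13.14 − 1.797385·5.02 = 4.117126
ŷ(5.4) = a + b·5.4 = 4.117126 + 1.797385·5.4 = 13.823006

13.8230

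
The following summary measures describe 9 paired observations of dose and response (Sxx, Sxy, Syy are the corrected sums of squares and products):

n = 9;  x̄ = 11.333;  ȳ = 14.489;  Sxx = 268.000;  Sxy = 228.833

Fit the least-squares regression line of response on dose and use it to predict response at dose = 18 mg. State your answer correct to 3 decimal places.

20.182

b = Sxy/Sxx = 228.833/268 = 0.853854
a = ȳ − b·x̄ = 14.489 − 0.853854·11.333 = 4.812267
ŷ(18) = a + b·18 = 4.812267 + 0.853854·18 = 20.181648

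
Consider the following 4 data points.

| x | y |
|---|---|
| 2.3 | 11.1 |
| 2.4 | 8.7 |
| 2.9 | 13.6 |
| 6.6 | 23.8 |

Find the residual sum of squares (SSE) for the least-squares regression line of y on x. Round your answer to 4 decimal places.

6.2800

n = 4, Σx = 14.2, Σy = 57.2, Σxy = 242.93, Σx² = 63.02, Σy² = 950.3
Sxx = Σx² − (Σx)²/n = 63.02 − 50.41 = 12.61
Sxy = Σxy − (Σx)(Σy)/n = 242.93 − 203.06 = 39.87
Syy = Σy² − (Σy)²/n = 950.3 − 817.96 = 132.34
b = Sxy/Sxx = 39.87/12.61 = 3.161776
SSE = Syy − b·Sxy = 132.34 − 3.161776·39.87 = 6.279976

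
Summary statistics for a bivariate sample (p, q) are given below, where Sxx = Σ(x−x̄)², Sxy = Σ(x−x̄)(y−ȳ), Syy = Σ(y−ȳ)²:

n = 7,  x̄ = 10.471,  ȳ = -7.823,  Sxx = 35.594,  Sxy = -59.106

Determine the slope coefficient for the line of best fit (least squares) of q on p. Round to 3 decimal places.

b = Sxy/Sxx = -59.106/35.594 = -1.660561

-1.661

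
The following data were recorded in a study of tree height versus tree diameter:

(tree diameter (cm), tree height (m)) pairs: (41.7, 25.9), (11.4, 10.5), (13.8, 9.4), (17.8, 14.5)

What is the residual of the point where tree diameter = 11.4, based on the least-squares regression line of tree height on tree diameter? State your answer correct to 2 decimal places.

n = 4, Σx = 84.7, Σy = 60.3, Σxy = 1587.55, Σx² = 2376.13
Sxx = Σx² − (Σx)²/n = 2376.13 − 1793.5225 = 582.6075
Sxy = Σxy − (Σx)(Σy)/n = 1587.55 − 1276.8525 = 310.6975
b = Sxy/Sxx = 310.6975/582.6075 = 0.533288
a = ȳ − b·x̄ = 15.075 − 0.533288·21.175 = 3.782630
ŷ(11.4) = 3.782630 + 0.533288·11.4 = 9.862111
residual = y − ŷ = 10.5 − 9.862111 = 0.637889

0.64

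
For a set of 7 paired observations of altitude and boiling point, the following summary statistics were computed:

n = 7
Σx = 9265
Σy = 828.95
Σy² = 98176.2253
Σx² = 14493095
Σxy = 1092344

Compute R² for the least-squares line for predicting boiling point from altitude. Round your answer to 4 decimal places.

Sxx = Σx² − (Σx)²/n = 14493095 − 12262889.285714 = 2230205.714286
Sxy = Σxy − (Σx)(Σy)/n = 1092344 − 1097174.535714 = -4830.535714
Syy = Σy² − (Σy)²/n = 98176.2253 − 98165.443214 = 10.782086
R² = Sxy²/(Sxx·Syy) = (-4830.535714)²/(2230205.714286·10.782086) = 0.970382

0.9704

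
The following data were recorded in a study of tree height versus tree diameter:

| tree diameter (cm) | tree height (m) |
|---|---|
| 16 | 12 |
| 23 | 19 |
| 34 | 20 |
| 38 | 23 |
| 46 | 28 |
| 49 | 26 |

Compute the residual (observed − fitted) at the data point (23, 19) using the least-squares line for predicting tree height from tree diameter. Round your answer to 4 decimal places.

n = 6, Σx = 206, Σy = 128, Σxy = 4745, Σx² = 7902
Sxx = Σx² − (Σx)²/n = 7902 − 7072.666667 = 829.333333
Sxy = Σxy − (Σx)(Σy)/n = 4745 − 4394.666667 = 350.333333
b = Sxy/Sxx = 350.333333/829.333333 = 0.422428
a = ȳ − b·x̄ = 21.333333 − 0.422428·34.333333 = 6.829984
ŷ(23) = 6.829984 + 0.422428·23 = 16.545820
residual = y − ŷ = 19 − 16.545820 = 2.454180

2.4542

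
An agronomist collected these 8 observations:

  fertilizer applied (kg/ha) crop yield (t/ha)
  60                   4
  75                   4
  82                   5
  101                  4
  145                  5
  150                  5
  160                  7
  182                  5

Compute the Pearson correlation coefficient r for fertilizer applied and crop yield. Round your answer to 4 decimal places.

n = 8, Σx = 955, Σy = 39, Σxy = 4859, Σx² = 128399, Σy² = 197
Sxx = Σx² − (Σx)²/n = 128399 − 114003.125 = 14395.875
Sxy = Σxy − (Σx)(Σy)/n = 4859 − 4655.625 = 203.375
Syy = Σy² − (Σy)²/n = 197 − 190.125 = 6.875
r = Sxy/√(Sxx·Syy) = 203.375/√(98971.640625) = 203.375/314.597585 = 0.646461

0.6465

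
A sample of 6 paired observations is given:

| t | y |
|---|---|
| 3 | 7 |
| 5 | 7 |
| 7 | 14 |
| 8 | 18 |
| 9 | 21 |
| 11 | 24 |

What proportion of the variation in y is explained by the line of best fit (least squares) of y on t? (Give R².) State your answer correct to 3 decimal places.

n = 6, Σx = 43, Σy = 91, Σxy = 751, Σx² = 349, Σy² = 1635
Sxx = Σx² − (Σx)²/n = 349 − 308.166667 = 40.833333
Sxy = Σxy − (Σx)(Σy)/n = 751 − 652.166667 = 98.833333
Syy = Σy² − (Σy)²/n = 1635 − 1380.166667 = 254.833333
R² = Sxy²/(Sxx·Syy) = (98.833333)²/(40.833333·254.833333) = 0.938719

0.939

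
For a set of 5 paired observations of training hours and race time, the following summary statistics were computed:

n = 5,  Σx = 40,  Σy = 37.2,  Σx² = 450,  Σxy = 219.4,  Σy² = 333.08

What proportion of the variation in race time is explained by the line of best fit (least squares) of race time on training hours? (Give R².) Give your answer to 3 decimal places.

Sxx = Σx² − (Σx)²/n = 450 − 320 = 130
Sxy = Σxy − (Σx)(Σy)/n = 219.4 − 297.6 = -78.2
Syy = Σy² − (Σy)²/n = 333.08 − 276.768 = 56.312
R² = Sxy²/(Sxx·Syy) = (-78.2)²/(130·56.312) = 0.835351

0.835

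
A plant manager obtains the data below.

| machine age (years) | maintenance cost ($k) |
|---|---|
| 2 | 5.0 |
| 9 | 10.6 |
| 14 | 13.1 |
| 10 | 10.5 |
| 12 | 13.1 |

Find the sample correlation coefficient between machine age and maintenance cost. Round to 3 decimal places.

n = 5, Σx = 47, Σy = 52.3, Σxy = 551, Σx² = 525, Σy² = 590.83
Sxx = Σx² − (Σx)²/n = 525 − 441.8 = 83.2
Sxy = Σxy − (Σx)(Σy)/n = 551 − 491.62 = 59.38
Syy = Σy² − (Σy)²/n = 590.83 − 547.058 = 43.772
r = Sxy/√(Sxx·Syy) = 59.38/√(3641.8304) = 59.38/60.347580 = 0.983967

0.984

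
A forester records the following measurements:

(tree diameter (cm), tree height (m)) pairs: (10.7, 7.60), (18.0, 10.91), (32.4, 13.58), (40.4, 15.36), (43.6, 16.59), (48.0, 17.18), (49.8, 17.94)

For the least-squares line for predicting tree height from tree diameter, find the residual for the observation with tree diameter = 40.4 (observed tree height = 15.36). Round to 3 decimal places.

n = 7, Σx = 242.9, Σy = 99.16, Σxy = 3779.612, Σx² = 9805.41
Sxx = Σx² − (Σx)²/n = 9805.41 − 8428.63 = 1376.78
Sxy = Σxy − (Σx)(Σy)/n = 3779.612 − 3440.852 = 338.76
b = Sxy/Sxx = 338.76/1376.78 = 0.246052
a = ȳ − b·x̄ = 14.165714 − 0.246052·34.7 = 5.627697
ŷ(40.4) = 5.627697 + 0.246052·40.4 = 15.568213
residual = y − ŷ = 15.36 − 15.568213 = -0.208213

-0.208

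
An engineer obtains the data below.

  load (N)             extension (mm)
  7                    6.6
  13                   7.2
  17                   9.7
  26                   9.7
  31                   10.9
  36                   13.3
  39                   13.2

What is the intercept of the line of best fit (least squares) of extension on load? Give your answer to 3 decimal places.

5.045

n = 7, Σx = 169, Σy = 70.6, Σxy = 1888.4, Σx² = 4961
Sxx = Σx² − (Σx)²/n = 4961 − 4080.142857 = 880.857143
Sxy = Σxy − (Σx)(Σy)/n = 1888.4 − 1704.485714 = 183.914286
b = Sxy/Sxx = 183.914286/880.857143 = 0.208790
a = ȳ − b·x̄ = 10.085714 − 0.208790·24.142857 = 5.044924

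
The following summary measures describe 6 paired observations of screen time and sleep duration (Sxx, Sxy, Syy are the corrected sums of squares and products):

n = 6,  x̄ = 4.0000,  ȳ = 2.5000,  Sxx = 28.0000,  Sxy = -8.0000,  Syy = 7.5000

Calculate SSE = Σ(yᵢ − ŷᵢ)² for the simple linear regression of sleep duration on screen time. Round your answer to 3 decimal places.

b = Sxy/Sxx = -8/28 = -0.285714
SSE = Syy − b·Sxy = 7.5 − (-0.285714)·(-8) = 5.214286

5.214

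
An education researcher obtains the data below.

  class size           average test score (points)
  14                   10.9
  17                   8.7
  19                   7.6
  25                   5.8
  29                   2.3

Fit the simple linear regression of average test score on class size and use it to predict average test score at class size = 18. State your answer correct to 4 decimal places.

8.5210

n = 5, Σx = 104, Σy = 35.3, Σxy = 656.6, Σx² = 2312
Sxx = Σx² − (Σx)²/n = 2312 − 2163.2 = 148.8
Sxy = Σxy − (Σx)(Σy)/n = 656.6 − 734.24 = -77.64
b = Sxy/Sxx = -77.64/148.8 = -0.521774
a = ȳ − b·x̄ = 7.06 − (-0.521774)·20.8 = 17.912903
ŷ(18) = a + b·18 = 17.912903 + (-0.521774)·18 = 8.520968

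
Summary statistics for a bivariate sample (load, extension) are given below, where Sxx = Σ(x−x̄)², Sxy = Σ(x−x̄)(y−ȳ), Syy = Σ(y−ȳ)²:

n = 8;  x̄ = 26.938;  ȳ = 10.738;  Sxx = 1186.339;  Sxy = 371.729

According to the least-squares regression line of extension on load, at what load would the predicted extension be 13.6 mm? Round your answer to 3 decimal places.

b = Sxy/Sxx = 371.729/1186.339 = 0.313341
a = ȳ − b·x̄ = 10.738 − 0.313341·26.938 = 2.297212
Set a + b·x = 13.6: x = (13.6 − 2.297212) / 0.313341 = 36.071810

36.072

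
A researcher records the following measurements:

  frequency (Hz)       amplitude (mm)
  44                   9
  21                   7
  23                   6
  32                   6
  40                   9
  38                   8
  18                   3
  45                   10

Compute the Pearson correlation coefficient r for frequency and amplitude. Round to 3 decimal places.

n = 8, Σx = 261, Σy = 58, Σxy = 2041, Σx² = 9323, Σy² = 456
Sxx = Σx² − (Σx)²/n = 9323 − 8515.125 = 807.875
Sxy = Σxy − (Σx)(Σy)/n = 2041 − 1892.25 = 148.75
Syy = Σy² − (Σy)²/n = 456 − 420.5 = 35.5
r = Sxy/√(Sxx·Syy) = 148.75/√(28679.5625) = 148.75/169.350413 = 0.878356

0.878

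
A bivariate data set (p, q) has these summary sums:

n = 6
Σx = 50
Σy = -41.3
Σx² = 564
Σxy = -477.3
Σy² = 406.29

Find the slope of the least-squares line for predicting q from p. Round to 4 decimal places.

-0.9036

Sxx = Σx² − (Σx)²/n = 564 − 416.666667 = 147.333333
Sxy = Σxy − (Σx)(Σy)/n = -477.3 − (-344.166667) = -133.133333
b = Sxy/Sxx = -133.133333/147.333333 = -0.903620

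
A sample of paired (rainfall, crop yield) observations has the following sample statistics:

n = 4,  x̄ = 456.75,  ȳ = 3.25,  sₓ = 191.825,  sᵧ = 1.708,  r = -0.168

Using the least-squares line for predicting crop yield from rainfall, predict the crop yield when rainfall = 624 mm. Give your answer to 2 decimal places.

3.00

b = r · sᵧ/sₓ = -0.168 · 1.708/191.825 = -0.001496
a = ȳ − b·x̄ = 3.25 − (-0.001496)·456.75 = 3.933236
ŷ(624) = a + b·624 = 3.933236 + (-0.001496)·624 = 2.999817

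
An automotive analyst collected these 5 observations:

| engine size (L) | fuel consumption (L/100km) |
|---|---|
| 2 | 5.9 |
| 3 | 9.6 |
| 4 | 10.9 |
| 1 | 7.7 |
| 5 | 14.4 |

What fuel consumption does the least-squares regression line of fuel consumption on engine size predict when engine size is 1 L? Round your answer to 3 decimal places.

n = 5, Σx = 15, Σy = 48.5, Σxy = 163.9, Σx² = 55
Sxx = Σx² − (Σx)²/n = 55 − 45 = 10
Sxy = Σxy − (Σx)(Σy)/n = 163.9 − 145.5 = 18.4
b = Sxy/Sxx = 18.4/10 = 1.84
a = ȳ − b·x̄ = 9.7 − 1.84·3 = 4.18
ŷ(1) = a + b·1 = 4.18 + 1.84·1 = 6.02

6.020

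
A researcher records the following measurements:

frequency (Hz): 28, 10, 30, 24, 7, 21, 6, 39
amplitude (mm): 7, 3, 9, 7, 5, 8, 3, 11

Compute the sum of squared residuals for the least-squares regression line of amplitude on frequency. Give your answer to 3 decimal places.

n = 8, Σx = 165, Σy = 53, Σxy = 1314, Σx² = 4407, Σy² = 407
Sxx = Σx² − (Σx)²/n = 4407 − 3403.125 = 1003.875
Sxy = Σxy − (Σx)(Σy)/n = 1314 − 1093.125 = 220.875
Syy = Σy² − (Σy)²/n = 407 − 351.125 = 55.875
b = Sxy/Sxx = 220.875/1003.875 = 0.220022
SSE = Syy − b·Sxy = 55.875 − 0.220022·220.875 = 7.277549

7.278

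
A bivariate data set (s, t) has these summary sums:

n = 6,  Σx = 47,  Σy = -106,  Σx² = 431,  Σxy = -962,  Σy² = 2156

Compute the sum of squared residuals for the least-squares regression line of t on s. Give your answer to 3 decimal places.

Sxx = Σx² − (Σx)²/n = 431 − 368.166667 = 62.833333
Sxy = Σxy − (Σx)(Σy)/n = -962 − (-830.333333) = -131.666667
Syy = Σy² − (Σy)²/n = 2156 − 1872.666667 = 283.333333
b = Sxy/Sxx = -131.666667/62.833333 = -2.095491
SSE = Syy − b·Sxy = 283.333333 − (-2.095491)·(-131.666667) = 7.427056

7.427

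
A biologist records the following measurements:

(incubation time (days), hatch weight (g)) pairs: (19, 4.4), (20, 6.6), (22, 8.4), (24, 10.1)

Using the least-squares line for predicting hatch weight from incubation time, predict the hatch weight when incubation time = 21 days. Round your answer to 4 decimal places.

7.1051

n = 4, Σx = 85, Σy = 29.5, Σxy = 642.8, Σx² = 1821
Sxx = Σx² − (Σx)²/n = 1821 − 1806.25 = 14.75
Sxy = Σxy − (Σx)(Σy)/n = 642.8 − 626.875 = 15.925
b = Sxy/Sxx = 15.925/14.75 = 1.079661
a = ȳ − b·x̄ = 7.375 − 1.079661·21.25 = -15.567797
ŷ(21) = a + b·21 = -15.567797 + 1.079661·21 = 7.105085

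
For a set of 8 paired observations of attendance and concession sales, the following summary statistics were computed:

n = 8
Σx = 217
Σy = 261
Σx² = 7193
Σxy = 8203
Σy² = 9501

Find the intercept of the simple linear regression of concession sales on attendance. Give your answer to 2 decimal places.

9.31

Sxx = Σx² − (Σx)²/n = 7193 − 5886.125 = 1306.875
Sxy = Σxy − (Σx)(Σy)/n = 8203 − 7079.625 = 1123.375
b = Sxy/Sxx = 1123.375/1306.875 = 0.859589
a = ȳ − b·x̄ = 32.625 − 0.859589·27.125 = 9.308656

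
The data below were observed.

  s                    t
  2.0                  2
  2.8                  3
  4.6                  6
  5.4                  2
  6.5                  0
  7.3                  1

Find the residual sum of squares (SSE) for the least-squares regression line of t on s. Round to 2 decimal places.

n = 6, Σx = 28.6, Σy = 14, Σxy = 58.1, Σx² = 157.7, Σy² = 54
Sxx = Σx² − (Σx)²/n = 157.7 − 136.326667 = 21.373333
Sxy = Σxy − (Σx)(Σy)/n = 58.1 − 66.733333 = -8.633333
Syy = Σy² − (Σy)²/n = 54 − 32.666667 = 21.333333
b = Sxy/Sxx = -8.633333/21.373333 = -0.403930
SSE = Syy − b·Sxy = 21.333333 − (-0.403930)·(-8.633333) = 17.846070

17.85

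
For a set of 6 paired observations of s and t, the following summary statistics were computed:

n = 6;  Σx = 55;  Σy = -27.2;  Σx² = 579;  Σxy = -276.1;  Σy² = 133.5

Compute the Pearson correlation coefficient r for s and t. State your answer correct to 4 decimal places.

Sxx = Σx² − (Σx)²/n = 579 − 504.166667 = 74.833333
Sxy = Σxy − (Σx)(Σy)/n = -276.1 − (-249.333333) = -26.766667
Syy = Σy² − (Σy)²/n = 133.5 − 123.306667 = 10.193333
r = Sxy/√(Sxx·Syy) = -26.766667/√(762.801111) = -26.766667/27.618854 = -0.969145

-0.9691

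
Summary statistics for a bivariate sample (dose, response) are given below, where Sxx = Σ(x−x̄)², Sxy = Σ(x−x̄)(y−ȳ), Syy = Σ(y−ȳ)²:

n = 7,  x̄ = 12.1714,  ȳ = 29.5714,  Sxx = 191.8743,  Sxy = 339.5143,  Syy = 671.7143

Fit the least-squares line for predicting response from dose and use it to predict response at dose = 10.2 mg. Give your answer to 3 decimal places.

26.083

b = Sxy/Sxx = 339.5143/191.8743 = 1.769462
a = ȳ − b·x̄ = 29.5714 − 1.769462·12.1714 = 8.034569
ŷ(10.2) = a + b·10.2 = 8.034569 + 1.769462·10.2 = 26.083082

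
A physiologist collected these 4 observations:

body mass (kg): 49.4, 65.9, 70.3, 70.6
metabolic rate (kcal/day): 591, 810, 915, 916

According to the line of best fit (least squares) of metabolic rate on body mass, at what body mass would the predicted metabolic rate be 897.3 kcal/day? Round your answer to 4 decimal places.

n = 4, Σx = 256.2, Σy = 3232, Σxy = 211568.5, Σx² = 16709.62
Sxx = Σx² − (Σx)²/n = 16709.62 − 16409.61 = 300.01
Sxy = Σxy − (Σx)(Σy)/n = 211568.5 − 207009.6 = 4558.9
b = Sxy/Sxx = 4558.9/300.01 = 15.195827
a = ȳ − b·x̄ = 808 − 15.195827·64.05 = -165.292707
Set a + b·x = 897.3: x = (897.3 − (-165.292707)) / 15.195827 = 69.926613

69.9266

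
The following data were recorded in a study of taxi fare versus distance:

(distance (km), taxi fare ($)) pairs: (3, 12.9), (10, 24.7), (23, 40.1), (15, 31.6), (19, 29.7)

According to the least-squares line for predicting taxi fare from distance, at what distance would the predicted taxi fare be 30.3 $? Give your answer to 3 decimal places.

n = 5, Σx = 70, Σy = 139, Σxy = 2246.3, Σx² = 1224
Sxx = Σx² − (Σx)²/n = 1224 − 980 = 244
Sxy = Σxy − (Σx)(Σy)/n = 2246.3 − 1946 = 300.3
b = Sxy/Sxx = 300.3/244 = 1.230738
a = ȳ − b·x̄ = 27.8 − 1.230738·14 = 10.569672
Set a + b·x = 30.3: x = (30.3 − 10.569672) / 1.230738 = 16.031302

16.031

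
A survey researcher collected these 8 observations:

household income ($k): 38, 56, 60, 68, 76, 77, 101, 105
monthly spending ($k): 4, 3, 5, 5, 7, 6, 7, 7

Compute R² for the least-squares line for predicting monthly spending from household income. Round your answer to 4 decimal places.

0.7098

n = 8, Σx = 581, Σy = 44, Σxy = 3396, Σx² = 45735, Σy² = 258
Sxx = Σx² − (Σx)²/n = 45735 − 42195.125 = 3539.875
Sxy = Σxy − (Σx)(Σy)/n = 3396 − 3195.5 = 200.5
Syy = Σy² − (Σy)²/n = 258 − 242 = 16
R² = Sxy²/(Sxx·Syy) = (200.5)²/(3539.875·16) = 0.709775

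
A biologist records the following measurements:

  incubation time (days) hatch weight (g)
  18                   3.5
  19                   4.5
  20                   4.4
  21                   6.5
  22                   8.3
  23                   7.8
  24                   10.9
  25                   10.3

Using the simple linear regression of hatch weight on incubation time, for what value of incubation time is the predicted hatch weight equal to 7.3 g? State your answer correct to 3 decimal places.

n = 8, Σx = 172, Σy = 56.2, Σxy = 1254.1, Σx² = 3740
Sxx = Σx² − (Σx)²/n = 3740 − 3698 = 42
Sxy = Σxy − (Σx)(Σy)/n = 1254.1 − 1208.3 = 45.8
b = Sxy/Sxx = 45.8/42 = 1.090476
a = ȳ − b·x̄ = 7.025 − 1.090476·21.5 = -16.420238
Set a + b·x = 7.3: x = (7.3 − (-16.420238)) / 1.090476 = 21.752183

21.752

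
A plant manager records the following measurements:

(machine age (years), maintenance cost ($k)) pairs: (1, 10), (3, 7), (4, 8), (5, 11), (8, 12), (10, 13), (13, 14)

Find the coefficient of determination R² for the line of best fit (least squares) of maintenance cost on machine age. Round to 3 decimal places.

n = 7, Σx = 44, Σy = 75, Σxy = 526, Σx² = 384, Σy² = 843
Sxx = Σx² − (Σx)²/n = 384 − 276.571429 = 107.428571
Sxy = Σxy − (Σx)(Σy)/n = 526 − 471.428571 = 54.571429
Syy = Σy² − (Σy)²/n = 843 − 803.571429 = 39.428571
R² = Sxy²/(Sxx·Syy) = (54.571429)²/(107.428571·39.428571) = 0.703072

0.703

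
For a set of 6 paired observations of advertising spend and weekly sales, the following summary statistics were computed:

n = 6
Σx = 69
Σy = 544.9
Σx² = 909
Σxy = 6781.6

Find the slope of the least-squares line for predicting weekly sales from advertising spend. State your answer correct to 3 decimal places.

4.461

Sxx = Σx² − (Σx)²/n = 909 − 793.5 = 115.5
Sxy = Σxy − (Σx)(Σy)/n = 6781.6 − 6266.35 = 515.25
b = Sxy/Sxx = 515.25/115.5 = 4.461039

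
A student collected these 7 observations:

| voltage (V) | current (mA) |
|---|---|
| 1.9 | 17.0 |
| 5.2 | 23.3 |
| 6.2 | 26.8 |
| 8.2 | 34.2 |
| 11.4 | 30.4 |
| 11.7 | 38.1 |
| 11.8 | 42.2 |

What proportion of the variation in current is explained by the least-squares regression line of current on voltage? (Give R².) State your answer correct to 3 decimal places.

n = 7, Σx = 56.4, Σy = 212, Σxy = 1890.35, Σx² = 542.42, Σy² = 6876.38
Sxx = Σx² − (Σx)²/n = 542.42 − 454.422857 = 87.997143
Sxy = Σxy − (Σx)(Σy)/n = 1890.35 − 1708.114286 = 182.235714
Syy = Σy² − (Σy)²/n = 6876.38 − 6420.571429 = 455.808571
R² = Sxy²/(Sxx·Syy) = (182.235714)²/(87.997143·455.808571) = 0.827973

0.828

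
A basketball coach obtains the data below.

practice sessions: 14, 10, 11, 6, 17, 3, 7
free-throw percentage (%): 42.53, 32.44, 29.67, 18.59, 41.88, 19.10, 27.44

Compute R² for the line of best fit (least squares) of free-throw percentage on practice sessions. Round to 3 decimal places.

n = 7, Σx = 68, Σy = 211.65, Σxy = 2319.07, Σx² = 800, Σy² = 6958.7495
Sxx = Σx² − (Σx)²/n = 800 − 660.571429 = 139.428571
Sxy = Σxy − (Σx)(Σy)/n = 2319.07 − 2056.028571 = 263.041429
Syy = Σy² − (Σy)²/n = 6958.7495 − 6399.388929 = 559.360571
R² = Sxy²/(Sxx·Syy) = (263.041429)²/(139.428571·559.360571) = 0.887166

0.887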